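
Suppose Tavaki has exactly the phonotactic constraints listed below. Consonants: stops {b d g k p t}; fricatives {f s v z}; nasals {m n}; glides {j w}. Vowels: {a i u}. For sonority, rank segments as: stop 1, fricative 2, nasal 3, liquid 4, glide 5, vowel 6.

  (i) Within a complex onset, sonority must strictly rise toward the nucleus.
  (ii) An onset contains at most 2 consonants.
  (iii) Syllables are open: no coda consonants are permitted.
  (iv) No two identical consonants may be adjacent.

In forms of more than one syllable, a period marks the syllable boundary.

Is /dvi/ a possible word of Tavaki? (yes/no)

/dvi/ — σ1 onset /dv/ (1→2 rises), coda /∅/ ok → permitted

yes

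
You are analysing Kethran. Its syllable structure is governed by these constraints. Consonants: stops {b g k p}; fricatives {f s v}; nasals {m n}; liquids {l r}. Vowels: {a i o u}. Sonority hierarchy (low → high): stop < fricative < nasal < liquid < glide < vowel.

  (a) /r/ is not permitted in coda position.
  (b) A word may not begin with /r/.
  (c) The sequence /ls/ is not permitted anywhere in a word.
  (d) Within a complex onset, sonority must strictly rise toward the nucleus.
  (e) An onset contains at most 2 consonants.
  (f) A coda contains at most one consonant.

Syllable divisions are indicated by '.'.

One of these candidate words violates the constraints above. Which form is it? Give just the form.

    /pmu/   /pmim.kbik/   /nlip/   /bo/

/pmu/ — σ1 onset /pm/ (1→3 rises), coda /∅/ ok → permitted
/pmim.kbik/ — violates constraint (d): syllable 2 onset /kb/: /k/ (stop, 1) → /b/ (stop, 1) does not rise → not permitted
/nlip/ — σ1 onset /nl/ (3→4 rises), coda /p/ ok → permitted
/bo/ — σ1 onset /b/, coda /∅/ ok → permitted

/pmim.kbik/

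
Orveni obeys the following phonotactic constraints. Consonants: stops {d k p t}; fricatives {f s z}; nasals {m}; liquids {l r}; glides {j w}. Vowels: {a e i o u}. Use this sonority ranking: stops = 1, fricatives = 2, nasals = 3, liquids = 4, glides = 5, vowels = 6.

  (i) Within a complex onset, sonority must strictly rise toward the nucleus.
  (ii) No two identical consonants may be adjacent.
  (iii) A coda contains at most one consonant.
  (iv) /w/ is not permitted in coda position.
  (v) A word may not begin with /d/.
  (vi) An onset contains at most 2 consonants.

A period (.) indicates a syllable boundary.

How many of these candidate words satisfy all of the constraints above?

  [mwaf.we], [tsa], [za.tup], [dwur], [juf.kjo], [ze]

[mwaf.we] — σ1 onset /mw/ (3→5 rises), coda /f/ ok; σ2 onset /w/, coda /∅/ ok → permitted
[tsa] — σ1 onset /ts/ (1→2 rises), coda /∅/ ok → permitted
[za.tup] — σ1 onset /z/, coda /∅/ ok; σ2 onset /t/, coda /p/ ok → permitted
[dwur] — violates constraint (v): word begins with /d/ → not permitted
[juf.kjo] — σ1 onset /j/, coda /f/ ok; σ2 onset /kj/ (1→5 rises), coda /∅/ ok → permitted
[ze] — σ1 onset /z/, coda /∅/ ok → permitted
Permitted: [mwaf.we], [tsa], [za.tup], [juf.kjo], [ze] → 5.

5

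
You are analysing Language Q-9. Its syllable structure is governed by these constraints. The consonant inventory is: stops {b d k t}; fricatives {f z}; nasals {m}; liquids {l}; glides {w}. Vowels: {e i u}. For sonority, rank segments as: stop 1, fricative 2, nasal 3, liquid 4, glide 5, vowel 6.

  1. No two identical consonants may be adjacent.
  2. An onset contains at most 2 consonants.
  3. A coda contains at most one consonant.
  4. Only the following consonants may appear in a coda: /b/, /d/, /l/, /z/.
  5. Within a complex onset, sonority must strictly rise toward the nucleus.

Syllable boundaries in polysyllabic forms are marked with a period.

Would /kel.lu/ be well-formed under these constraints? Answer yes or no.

no

/kel.lu/ — violates constraint 1: adjacent identical consonants /ll/ → ill-formed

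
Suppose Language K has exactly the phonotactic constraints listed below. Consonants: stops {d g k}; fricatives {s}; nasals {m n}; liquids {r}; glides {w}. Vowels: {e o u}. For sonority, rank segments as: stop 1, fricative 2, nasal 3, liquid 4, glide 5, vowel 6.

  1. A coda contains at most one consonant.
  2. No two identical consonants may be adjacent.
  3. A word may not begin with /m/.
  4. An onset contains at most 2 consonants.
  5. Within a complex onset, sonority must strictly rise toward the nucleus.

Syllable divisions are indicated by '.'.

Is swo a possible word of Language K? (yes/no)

swo — σ1 onset /sw/ (2→5 rises), coda /∅/ ok → well-formed

yes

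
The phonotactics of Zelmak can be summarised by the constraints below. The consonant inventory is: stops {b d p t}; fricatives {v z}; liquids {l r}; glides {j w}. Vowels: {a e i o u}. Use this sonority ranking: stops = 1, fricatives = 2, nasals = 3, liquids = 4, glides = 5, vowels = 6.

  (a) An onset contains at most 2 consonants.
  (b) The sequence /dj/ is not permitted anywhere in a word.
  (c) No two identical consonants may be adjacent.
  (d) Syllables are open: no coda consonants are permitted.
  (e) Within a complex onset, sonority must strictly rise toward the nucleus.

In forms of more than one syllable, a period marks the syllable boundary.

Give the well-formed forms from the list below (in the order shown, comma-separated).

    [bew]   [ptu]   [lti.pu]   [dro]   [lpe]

[dro]

[bew] — violates constraint (d): syllable 1 coda /w/ has 1 consonant (> 0) → ill-formed
[ptu] — violates constraint (e): syllable 1 onset /pt/: /p/ (stop, 1) → /t/ (stop, 1) does not rise → ill-formed
[lti.pu] — violates constraint (e): syllable 1 onset /lt/: /l/ (liquid, 4) → /t/ (stop, 1) does not rise → ill-formed
[dro] — σ1 onset /dr/ (1→4 rises), coda /∅/ ok → well-formed
[lpe] — violates constraint (e): syllable 1 onset /lp/: /l/ (liquid, 4) → /p/ (stop, 1) does not rise → ill-formed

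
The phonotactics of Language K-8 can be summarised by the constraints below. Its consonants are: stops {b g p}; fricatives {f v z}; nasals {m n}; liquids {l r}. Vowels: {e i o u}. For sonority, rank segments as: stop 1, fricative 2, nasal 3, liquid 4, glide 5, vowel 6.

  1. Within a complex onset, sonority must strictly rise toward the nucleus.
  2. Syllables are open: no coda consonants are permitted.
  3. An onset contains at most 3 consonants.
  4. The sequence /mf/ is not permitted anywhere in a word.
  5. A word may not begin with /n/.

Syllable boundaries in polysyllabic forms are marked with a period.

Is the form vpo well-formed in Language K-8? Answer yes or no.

vpo — violates constraint 1: syllable 1 onset /vp/: /v/ (fricative, 2) → /p/ (stop, 1) does not rise → ill-formed

no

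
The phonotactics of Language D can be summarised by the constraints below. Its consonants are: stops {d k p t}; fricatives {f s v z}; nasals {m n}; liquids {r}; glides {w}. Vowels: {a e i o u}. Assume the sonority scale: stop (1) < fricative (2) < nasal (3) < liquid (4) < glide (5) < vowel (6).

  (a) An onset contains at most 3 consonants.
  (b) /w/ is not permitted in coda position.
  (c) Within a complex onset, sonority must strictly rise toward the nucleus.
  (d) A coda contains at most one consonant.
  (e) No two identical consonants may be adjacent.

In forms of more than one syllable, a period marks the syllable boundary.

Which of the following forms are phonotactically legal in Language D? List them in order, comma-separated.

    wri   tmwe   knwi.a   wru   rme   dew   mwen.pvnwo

tmwe, knwi.a

wri — violates constraint (c): syllable 1 onset /wr/: /w/ (glide, 5) → /r/ (liquid, 4) does not rise → phonotactically illegal
tmwe — σ1 onset /tmw/ (1→3→5 rises), coda /∅/ ok → phonotactically legal
knwi.a — σ1 onset /knw/ (1→3→5 rises), coda /∅/ ok; σ2 onset /∅/, coda /∅/ ok → phonotactically legal
wru — violates constraint (c): syllable 1 onset /wr/: /w/ (glide, 5) → /r/ (liquid, 4) does not rise → phonotactically illegal
rme — violates constraint (c): syllable 1 onset /rm/: /r/ (liquid, 4) → /m/ (nasal, 3) does not rise → phonotactically illegal
dew — violates constraint (b): syllable 1 coda contains /w/ → phonotactically illegal
mwen.pvnwo — violates constraint (a): syllable 2 onset /pvnw/ has 4 consonants (> 3) → phonotactically illegal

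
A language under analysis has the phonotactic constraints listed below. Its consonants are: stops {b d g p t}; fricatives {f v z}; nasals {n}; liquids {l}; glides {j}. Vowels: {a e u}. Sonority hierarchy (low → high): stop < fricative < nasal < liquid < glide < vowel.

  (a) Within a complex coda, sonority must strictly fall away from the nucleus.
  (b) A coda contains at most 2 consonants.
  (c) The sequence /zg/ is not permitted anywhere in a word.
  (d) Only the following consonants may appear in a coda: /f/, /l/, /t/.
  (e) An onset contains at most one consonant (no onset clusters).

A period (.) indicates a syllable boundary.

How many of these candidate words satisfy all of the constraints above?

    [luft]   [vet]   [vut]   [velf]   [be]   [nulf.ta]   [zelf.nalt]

[luft] — σ1 onset /l/, coda /ft/ (2→1 falls) ok → phonotactically legal
[vet] — σ1 onset /v/, coda /t/ ok → phonotactically legal
[vut] — σ1 onset /v/, coda /t/ ok → phonotactically legal
[velf] — σ1 onset /v/, coda /lf/ (4→2 falls) ok → phonotactically legal
[be] — σ1 onset /b/, coda /∅/ ok → phonotactically legal
[nulf.ta] — σ1 onset /n/, coda /lf/ (4→2 falls) ok; σ2 onset /t/, coda /∅/ ok → phonotactically legal
[zelf.nalt] — σ1 onset /z/, coda /lf/ (4→2 falls) ok; σ2 onset /n/, coda /lt/ (4→1 falls) ok → phonotactically legal
Phonotactically legal: [luft], [vet], [vut], [velf], [be], [nulf.ta], [zelf.nalt] → 7.

7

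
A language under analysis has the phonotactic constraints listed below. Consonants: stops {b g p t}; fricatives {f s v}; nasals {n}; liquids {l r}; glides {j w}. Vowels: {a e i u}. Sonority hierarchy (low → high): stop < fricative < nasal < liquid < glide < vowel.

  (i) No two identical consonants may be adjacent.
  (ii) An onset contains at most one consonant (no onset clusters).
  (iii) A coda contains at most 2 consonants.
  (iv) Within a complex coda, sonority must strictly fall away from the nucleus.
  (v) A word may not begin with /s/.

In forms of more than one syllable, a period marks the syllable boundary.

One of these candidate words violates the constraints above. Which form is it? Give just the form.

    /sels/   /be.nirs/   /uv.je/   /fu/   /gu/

/sels/ — violates constraint (v): word begins with /s/ → not permitted
/be.nirs/ — σ1 onset /b/, coda /∅/ ok; σ2 onset /n/, coda /rs/ (4→2 falls) ok → permitted
/uv.je/ — σ1 onset /∅/, coda /v/ ok; σ2 onset /j/, coda /∅/ ok → permitted
/fu/ — σ1 onset /f/, coda /∅/ ok → permitted
/gu/ — σ1 onset /g/, coda /∅/ ok → permitted

/sels/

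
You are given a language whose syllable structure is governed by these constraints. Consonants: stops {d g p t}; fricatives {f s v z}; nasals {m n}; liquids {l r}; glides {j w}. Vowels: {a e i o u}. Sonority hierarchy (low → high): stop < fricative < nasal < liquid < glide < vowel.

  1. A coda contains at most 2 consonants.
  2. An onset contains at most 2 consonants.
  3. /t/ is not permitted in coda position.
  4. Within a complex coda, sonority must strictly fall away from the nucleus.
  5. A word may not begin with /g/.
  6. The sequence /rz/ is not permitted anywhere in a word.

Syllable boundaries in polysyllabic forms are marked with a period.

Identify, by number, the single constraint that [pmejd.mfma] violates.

2

[pmejd.mfma]: syllable 2 onset /mfm/ has 3 consonants (> 2).
This is a violation of constraint 2: "An onset contains at most 2 consonants."
The remaining constraints (1, 3, 4, 5, 6) are satisfied.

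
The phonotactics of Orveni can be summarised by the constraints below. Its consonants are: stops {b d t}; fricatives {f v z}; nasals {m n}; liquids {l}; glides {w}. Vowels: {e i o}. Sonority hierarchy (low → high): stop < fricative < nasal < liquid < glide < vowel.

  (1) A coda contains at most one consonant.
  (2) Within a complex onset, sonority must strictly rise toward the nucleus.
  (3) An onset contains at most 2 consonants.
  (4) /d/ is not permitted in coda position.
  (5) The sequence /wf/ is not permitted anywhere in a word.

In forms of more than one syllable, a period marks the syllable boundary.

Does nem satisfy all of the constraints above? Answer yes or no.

yes

nem — σ1 onset /n/, coda /m/ ok → phonotactically legal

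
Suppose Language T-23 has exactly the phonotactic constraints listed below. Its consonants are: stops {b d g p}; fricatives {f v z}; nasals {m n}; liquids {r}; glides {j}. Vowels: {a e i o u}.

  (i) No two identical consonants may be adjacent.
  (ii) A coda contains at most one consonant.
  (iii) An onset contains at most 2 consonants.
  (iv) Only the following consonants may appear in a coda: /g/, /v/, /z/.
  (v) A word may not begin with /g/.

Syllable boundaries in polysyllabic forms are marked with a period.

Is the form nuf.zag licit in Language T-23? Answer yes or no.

no

nuf.zag — violates constraint (iv): syllable 1 coda contains /f/, which is not a licensed coda consonant → illicit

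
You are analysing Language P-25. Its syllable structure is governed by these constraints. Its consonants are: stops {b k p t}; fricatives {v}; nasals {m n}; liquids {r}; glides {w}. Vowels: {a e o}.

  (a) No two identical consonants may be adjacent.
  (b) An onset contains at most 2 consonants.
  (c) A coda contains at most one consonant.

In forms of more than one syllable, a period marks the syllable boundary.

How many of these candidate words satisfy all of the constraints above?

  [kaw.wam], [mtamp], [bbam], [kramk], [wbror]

[kaw.wam] — violates constraint (a): adjacent identical consonants /ww/ → illicit
[mtamp] — violates constraint (c): syllable 1 coda /mp/ has 2 consonants (> 1) → illicit
[bbam] — violates constraint (a): adjacent identical consonants /bb/ → illicit
[kramk] — violates constraint (c): syllable 1 coda /mk/ has 2 consonants (> 1) → illicit
[wbror] — violates constraint (b): syllable 1 onset /wbr/ has 3 consonants (> 2) → illicit
No form is licit → 0.

0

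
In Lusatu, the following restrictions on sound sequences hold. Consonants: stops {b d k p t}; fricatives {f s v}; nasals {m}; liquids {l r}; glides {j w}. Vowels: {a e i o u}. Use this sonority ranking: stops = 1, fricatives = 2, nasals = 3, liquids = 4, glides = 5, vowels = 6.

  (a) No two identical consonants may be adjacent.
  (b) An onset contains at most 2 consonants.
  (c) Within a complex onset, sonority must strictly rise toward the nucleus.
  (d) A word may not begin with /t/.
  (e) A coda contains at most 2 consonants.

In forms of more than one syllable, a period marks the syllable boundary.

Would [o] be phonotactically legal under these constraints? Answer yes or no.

yes

[o] — σ1 onset /∅/, coda /∅/ ok → phonotactically legal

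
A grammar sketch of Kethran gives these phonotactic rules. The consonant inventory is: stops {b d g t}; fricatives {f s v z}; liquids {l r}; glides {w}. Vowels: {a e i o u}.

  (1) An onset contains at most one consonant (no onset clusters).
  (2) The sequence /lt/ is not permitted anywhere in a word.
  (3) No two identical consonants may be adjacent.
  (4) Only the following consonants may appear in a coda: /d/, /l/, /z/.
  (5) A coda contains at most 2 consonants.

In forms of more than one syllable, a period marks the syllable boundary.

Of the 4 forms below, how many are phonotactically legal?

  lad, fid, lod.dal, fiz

3

lad — σ1 onset /l/, coda /d/ ok → phonotactically legal
fid — σ1 onset /f/, coda /d/ ok → phonotactically legal
lod.dal — violates constraint 3: adjacent identical consonants /dd/ → phonotactically illegal
fiz — σ1 onset /f/, coda /z/ ok → phonotactically legal
Phonotactically legal: lad, fid, fiz → 3.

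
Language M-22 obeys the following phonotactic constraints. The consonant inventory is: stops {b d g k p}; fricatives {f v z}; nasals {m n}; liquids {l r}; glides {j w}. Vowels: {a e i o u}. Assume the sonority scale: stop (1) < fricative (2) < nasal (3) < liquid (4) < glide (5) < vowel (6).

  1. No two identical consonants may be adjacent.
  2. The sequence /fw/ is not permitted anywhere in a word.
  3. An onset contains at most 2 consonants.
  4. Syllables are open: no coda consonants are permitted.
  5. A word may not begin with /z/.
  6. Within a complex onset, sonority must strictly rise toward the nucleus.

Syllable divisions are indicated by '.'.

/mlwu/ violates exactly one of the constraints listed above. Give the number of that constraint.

/mlwu/: syllable 1 onset /mlw/ has 3 consonants (> 2).
This is a violation of constraint 3: "An onset contains at most 2 consonants."
The remaining constraints (1, 2, 4, 5, 6) are satisfied.

3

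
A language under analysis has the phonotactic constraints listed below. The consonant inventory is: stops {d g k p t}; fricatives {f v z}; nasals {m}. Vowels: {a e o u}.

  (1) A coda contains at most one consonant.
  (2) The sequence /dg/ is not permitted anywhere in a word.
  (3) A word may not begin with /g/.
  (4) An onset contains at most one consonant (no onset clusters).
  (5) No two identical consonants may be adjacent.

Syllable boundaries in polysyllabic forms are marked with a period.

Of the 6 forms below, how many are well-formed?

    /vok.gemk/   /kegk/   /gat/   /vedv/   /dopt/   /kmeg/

/vok.gemk/ — violates constraint 1: syllable 2 coda /mk/ has 2 consonants (> 1) → ill-formed
/kegk/ — violates constraint 1: syllable 1 coda /gk/ has 2 consonants (> 1) → ill-formed
/gat/ — violates constraint 3: word begins with /g/ → ill-formed
/vedv/ — violates constraint 1: syllable 1 coda /dv/ has 2 consonants (> 1) → ill-formed
/dopt/ — violates constraint 1: syllable 1 coda /pt/ has 2 consonants (> 1) → ill-formed
/kmeg/ — violates constraint 4: syllable 1 onset /km/ has 2 consonants (> 1) → ill-formed
No form is well-formed → 0.

0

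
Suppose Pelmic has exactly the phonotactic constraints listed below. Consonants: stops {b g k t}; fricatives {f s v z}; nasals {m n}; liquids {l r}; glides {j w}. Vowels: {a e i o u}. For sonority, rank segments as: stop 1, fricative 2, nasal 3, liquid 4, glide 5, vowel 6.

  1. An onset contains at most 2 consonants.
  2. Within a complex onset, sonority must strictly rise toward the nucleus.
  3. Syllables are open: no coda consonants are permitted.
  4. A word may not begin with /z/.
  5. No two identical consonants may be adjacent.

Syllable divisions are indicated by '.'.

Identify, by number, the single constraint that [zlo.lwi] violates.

[zlo.lwi]: word begins with /z/.
This is a violation of constraint 4: "A word may not begin with /z/."
The remaining constraints (1, 2, 3, 5) are satisfied.

4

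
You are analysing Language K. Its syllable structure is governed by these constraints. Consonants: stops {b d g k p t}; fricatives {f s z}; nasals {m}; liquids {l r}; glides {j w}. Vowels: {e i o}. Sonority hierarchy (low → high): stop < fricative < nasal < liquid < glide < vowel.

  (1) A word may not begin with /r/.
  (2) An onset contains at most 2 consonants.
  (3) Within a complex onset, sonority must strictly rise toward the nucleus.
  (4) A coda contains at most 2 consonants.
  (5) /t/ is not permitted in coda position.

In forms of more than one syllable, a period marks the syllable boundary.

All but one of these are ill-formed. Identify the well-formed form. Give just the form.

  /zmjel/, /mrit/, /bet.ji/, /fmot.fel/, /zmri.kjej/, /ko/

/zmjel/ — violates constraint 2: syllable 1 onset /zmj/ has 3 consonants (> 2) → ill-formed
/mrit/ — violates constraint 5: syllable 1 coda contains /t/ → ill-formed
/bet.ji/ — violates constraint 5: syllable 1 coda contains /t/ → ill-formed
/fmot.fel/ — violates constraint 5: syllable 1 coda contains /t/ → ill-formed
/zmri.kjej/ — violates constraint 2: syllable 1 onset /zmr/ has 3 consonants (> 2) → ill-formed
/ko/ — σ1 onset /k/, coda /∅/ ok → well-formed

/ko/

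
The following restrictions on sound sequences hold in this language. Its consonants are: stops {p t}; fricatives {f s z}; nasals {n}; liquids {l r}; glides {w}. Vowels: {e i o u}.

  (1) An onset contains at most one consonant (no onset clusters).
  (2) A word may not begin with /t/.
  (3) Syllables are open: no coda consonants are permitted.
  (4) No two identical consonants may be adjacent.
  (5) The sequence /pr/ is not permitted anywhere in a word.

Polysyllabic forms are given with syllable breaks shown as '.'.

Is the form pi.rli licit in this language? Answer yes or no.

pi.rli — violates constraint 1: syllable 2 onset /rl/ has 2 consonants (> 1) → illicit

no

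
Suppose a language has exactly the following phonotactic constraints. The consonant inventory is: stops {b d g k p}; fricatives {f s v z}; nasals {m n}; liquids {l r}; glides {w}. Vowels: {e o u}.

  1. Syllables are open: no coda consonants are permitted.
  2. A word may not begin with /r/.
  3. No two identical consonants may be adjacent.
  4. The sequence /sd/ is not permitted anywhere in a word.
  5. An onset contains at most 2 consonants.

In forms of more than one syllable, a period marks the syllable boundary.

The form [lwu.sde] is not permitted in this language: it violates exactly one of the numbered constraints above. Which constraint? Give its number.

4

[lwu.sde]: contains banned sequence /sd/.
This is a violation of constraint 4: "The sequence /sd/ is not permitted anywhere in a word."
The remaining constraints (1, 2, 3, 5) are satisfied.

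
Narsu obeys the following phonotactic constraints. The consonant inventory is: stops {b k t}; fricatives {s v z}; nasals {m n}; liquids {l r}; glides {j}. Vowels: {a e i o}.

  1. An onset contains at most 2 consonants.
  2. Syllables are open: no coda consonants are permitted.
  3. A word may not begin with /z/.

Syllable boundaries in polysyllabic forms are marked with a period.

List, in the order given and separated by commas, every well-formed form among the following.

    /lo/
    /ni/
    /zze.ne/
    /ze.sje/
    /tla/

/lo/ — σ1 onset /l/, coda /∅/ ok → well-formed
/ni/ — σ1 onset /n/, coda /∅/ ok → well-formed
/zze.ne/ — violates constraint 3: word begins with /z/ → ill-formed
/ze.sje/ — violates constraint 3: word begins with /z/ → ill-formed
/tla/ — σ1 onset /tl/ (2C), coda /∅/ ok → well-formed

/lo/, /ni/, /tla/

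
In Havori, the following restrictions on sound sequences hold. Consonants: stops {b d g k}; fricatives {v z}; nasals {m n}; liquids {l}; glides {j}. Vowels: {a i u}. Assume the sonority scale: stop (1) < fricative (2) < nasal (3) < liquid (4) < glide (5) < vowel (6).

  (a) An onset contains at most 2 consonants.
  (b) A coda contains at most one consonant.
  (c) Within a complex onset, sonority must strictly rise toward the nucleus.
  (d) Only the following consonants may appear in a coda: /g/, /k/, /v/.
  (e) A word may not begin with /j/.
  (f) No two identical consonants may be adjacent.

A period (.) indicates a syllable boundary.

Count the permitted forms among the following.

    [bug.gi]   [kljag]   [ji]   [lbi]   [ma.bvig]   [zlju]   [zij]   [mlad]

[bug.gi] — violates constraint (f): adjacent identical consonants /gg/ → not permitted
[kljag] — violates constraint (a): syllable 1 onset /klj/ has 3 consonants (> 2) → not permitted
[ji] — violates constraint (e): word begins with /j/ → not permitted
[lbi] — violates constraint (c): syllable 1 onset /lb/: /l/ (liquid, 4) → /b/ (stop, 1) does not rise → not permitted
[ma.bvig] — σ1 onset /m/, coda /∅/ ok; σ2 onset /bv/ (1→2 rises), coda /g/ ok → permitted
[zlju] — violates constraint (a): syllable 1 onset /zlj/ has 3 consonants (> 2) → not permitted
[zij] — violates constraint (d): syllable 1 coda contains /j/, which is not a licensed coda consonant → not permitted
[mlad] — violates constraint (d): syllable 1 coda contains /d/, which is not a licensed coda consonant → not permitted
Permitted: [ma.bvig] → 1.

1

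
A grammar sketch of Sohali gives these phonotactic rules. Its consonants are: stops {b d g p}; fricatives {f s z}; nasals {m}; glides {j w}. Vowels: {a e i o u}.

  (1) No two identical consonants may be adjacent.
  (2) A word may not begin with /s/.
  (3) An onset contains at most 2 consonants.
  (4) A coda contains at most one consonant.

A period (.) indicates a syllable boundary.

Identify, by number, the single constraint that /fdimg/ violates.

4

/fdimg/: syllable 1 coda /mg/ has 2 consonants (> 1).
This is a violation of constraint 4: "A coda contains at most one consonant."
The remaining constraints (1, 2, 3) are satisfied.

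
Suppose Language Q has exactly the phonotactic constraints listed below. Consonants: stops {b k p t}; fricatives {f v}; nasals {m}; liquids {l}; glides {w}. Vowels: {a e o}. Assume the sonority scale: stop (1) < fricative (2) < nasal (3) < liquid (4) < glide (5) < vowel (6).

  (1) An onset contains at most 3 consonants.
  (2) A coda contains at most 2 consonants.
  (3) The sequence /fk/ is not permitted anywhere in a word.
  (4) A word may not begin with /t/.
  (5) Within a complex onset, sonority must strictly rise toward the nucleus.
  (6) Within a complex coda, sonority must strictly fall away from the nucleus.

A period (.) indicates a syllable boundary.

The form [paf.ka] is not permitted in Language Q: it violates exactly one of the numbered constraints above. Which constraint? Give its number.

[paf.ka]: contains banned sequence /fk/.
This is a violation of constraint 3: "The sequence /fk/ is not permitted anywhere in a word."
The remaining constraints (1, 2, 4, 5, 6) are satisfied.

3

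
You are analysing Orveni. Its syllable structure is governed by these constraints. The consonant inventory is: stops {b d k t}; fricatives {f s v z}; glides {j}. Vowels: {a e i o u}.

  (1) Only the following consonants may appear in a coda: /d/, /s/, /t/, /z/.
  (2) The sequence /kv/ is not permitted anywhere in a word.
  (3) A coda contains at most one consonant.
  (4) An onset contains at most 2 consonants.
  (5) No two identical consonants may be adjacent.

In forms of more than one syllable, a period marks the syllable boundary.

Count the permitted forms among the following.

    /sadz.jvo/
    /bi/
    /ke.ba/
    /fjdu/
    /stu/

/sadz.jvo/ — violates constraint 3: syllable 1 coda /dz/ has 2 consonants (> 1) → not permitted
/bi/ — σ1 onset /b/, coda /∅/ ok → permitted
/ke.ba/ — σ1 onset /k/, coda /∅/ ok; σ2 onset /b/, coda /∅/ ok → permitted
/fjdu/ — violates constraint 4: syllable 1 onset /fjd/ has 3 consonants (> 2) → not permitted
/stu/ — σ1 onset /st/ (2C), coda /∅/ ok → permitted
Permitted: /bi/, /ke.ba/, /stu/ → 3.

3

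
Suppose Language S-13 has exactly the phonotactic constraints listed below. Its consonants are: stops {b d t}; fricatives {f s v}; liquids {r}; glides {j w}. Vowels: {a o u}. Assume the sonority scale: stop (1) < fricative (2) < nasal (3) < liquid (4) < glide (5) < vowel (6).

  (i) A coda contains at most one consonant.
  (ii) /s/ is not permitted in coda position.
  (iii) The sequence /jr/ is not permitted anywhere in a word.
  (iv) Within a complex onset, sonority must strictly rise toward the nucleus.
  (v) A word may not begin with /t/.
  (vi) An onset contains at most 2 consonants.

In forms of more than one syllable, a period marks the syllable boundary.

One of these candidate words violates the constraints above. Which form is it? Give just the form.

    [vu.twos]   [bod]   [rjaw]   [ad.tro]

[vu.twos] — violates constraint (ii): syllable 2 coda contains /s/ → not permitted
[bod] — σ1 onset /b/, coda /d/ ok → permitted
[rjaw] — σ1 onset /rj/ (4→5 rises), coda /w/ ok → permitted
[ad.tro] — σ1 onset /∅/, coda /d/ ok; σ2 onset /tr/ (1→4 rises), coda /∅/ ok → permitted

[vu.twos]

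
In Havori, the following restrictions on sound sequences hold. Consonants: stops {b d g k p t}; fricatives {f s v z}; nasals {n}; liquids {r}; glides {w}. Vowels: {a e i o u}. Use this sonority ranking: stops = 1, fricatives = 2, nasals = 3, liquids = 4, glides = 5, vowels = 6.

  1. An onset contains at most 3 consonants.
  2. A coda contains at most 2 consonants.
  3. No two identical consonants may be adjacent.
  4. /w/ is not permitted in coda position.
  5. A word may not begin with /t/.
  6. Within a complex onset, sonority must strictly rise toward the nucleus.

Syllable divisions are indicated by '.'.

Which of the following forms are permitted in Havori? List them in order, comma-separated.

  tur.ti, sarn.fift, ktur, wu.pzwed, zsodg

tur.ti — violates constraint 5: word begins with /t/ → not permitted
sarn.fift — σ1 onset /s/, coda /rn/ (2C) ok; σ2 onset /f/, coda /ft/ (2C) ok → permitted
ktur — violates constraint 6: syllable 1 onset /kt/: /k/ (stop, 1) → /t/ (stop, 1) does not rise → not permitted
wu.pzwed — σ1 onset /w/, coda /∅/ ok; σ2 onset /pzw/ (1→2→5 rises), coda /d/ ok → permitted
zsodg — violates constraint 6: syllable 1 onset /zs/: /z/ (fricative, 2) → /s/ (fricative, 2) does not rise → not permitted

sarn.fift, wu.pzwed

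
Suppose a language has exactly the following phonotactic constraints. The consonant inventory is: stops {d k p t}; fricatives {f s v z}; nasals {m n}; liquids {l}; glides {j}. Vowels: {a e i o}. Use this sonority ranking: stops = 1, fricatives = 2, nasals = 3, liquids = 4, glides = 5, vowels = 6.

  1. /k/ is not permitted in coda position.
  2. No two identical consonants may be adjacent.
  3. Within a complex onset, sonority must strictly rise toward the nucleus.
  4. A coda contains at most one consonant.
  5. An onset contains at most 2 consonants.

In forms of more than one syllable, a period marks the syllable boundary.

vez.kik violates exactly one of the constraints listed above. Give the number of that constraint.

1

vez.kik: syllable 2 coda contains /k/.
This is a violation of constraint 1: "/k/ is not permitted in coda position."
The remaining constraints (2, 3, 4, 5) are satisfied.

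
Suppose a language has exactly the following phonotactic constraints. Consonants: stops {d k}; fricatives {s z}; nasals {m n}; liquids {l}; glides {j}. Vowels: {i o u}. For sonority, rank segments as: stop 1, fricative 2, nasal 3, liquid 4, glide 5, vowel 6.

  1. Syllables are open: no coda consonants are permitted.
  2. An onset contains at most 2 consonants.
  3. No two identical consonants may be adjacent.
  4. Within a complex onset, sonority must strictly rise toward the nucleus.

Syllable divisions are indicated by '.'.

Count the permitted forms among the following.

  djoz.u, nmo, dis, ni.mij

djoz.u — violates constraint 1: syllable 1 coda /z/ has 1 consonant (> 0) → not permitted
nmo — violates constraint 4: syllable 1 onset /nm/: /n/ (nasal, 3) → /m/ (nasal, 3) does not rise → not permitted
dis — violates constraint 1: syllable 1 coda /s/ has 1 consonant (> 0) → not permitted
ni.mij — violates constraint 1: syllable 2 coda /j/ has 1 consonant (> 0) → not permitted
No form is permitted → 0.

0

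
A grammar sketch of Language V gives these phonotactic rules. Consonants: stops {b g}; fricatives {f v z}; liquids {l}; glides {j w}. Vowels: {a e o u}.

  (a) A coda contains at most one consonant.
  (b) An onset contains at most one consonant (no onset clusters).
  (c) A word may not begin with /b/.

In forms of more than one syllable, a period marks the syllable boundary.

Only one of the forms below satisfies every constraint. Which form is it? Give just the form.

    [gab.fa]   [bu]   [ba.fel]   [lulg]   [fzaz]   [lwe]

[gab.fa] — σ1 onset /g/, coda /b/ ok; σ2 onset /f/, coda /∅/ ok → well-formed
[bu] — violates constraint (c): word begins with /b/ → ill-formed
[ba.fel] — violates constraint (c): word begins with /b/ → ill-formed
[lulg] — violates constraint (a): syllable 1 coda /lg/ has 2 consonants (> 1) → ill-formed
[fzaz] — violates constraint (b): syllable 1 onset /fz/ has 2 consonants (> 1) → ill-formed
[lwe] — violates constraint (b): syllable 1 onset /lw/ has 2 consonants (> 1) → ill-formed

[gab.fa]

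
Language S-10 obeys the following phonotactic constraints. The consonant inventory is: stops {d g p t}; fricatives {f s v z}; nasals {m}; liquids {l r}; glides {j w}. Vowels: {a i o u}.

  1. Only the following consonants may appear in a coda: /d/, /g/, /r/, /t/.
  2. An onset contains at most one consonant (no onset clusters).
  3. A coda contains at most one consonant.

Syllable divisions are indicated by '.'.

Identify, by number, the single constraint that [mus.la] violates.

1

[mus.la]: syllable 1 coda contains /s/, which is not a licensed coda consonant.
This is a violation of constraint 1: "Only the following consonants may appear in a coda: /d/, /g/, /r/, /t/."
The remaining constraints (2, 3) are satisfied.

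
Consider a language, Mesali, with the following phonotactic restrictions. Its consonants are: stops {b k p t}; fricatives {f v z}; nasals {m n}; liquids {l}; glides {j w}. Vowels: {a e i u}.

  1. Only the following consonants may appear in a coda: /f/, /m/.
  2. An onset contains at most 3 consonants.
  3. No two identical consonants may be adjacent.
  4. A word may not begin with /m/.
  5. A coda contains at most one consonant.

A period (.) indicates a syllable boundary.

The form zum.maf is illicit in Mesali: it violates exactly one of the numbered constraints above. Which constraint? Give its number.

zum.maf: adjacent identical consonants /mm/.
This is a violation of constraint 3: "No two identical consonants may be adjacent."
The remaining constraints (1, 2, 4, 5) are satisfied.

3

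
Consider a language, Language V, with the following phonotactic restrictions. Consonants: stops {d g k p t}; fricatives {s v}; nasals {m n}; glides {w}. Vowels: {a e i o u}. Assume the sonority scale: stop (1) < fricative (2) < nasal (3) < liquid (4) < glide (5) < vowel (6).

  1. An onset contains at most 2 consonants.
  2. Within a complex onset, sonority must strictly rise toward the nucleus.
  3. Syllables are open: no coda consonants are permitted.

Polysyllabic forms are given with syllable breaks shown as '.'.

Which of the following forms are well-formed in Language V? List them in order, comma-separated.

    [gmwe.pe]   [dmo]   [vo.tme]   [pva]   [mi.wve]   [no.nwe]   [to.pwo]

[gmwe.pe] — violates constraint 1: syllable 1 onset /gmw/ has 3 consonants (> 2) → ill-formed
[dmo] — σ1 onset /dm/ (1→3 rises), coda /∅/ ok → well-formed
[vo.tme] — σ1 onset /v/, coda /∅/ ok; σ2 onset /tm/ (1→3 rises), coda /∅/ ok → well-formed
[pva] — σ1 onset /pv/ (1→2 rises), coda /∅/ ok → well-formed
[mi.wve] — violates constraint 2: syllable 2 onset /wv/: /w/ (glide, 5) → /v/ (fricative, 2) does not rise → ill-formed
[no.nwe] — σ1 onset /n/, coda /∅/ ok; σ2 onset /nw/ (3→5 rises), coda /∅/ ok → well-formed
[to.pwo] — σ1 onset /t/, coda /∅/ ok; σ2 onset /pw/ (1→5 rises), coda /∅/ ok → well-formed

[dmo], [vo.tme], [pva], [no.nwe], [to.pwo]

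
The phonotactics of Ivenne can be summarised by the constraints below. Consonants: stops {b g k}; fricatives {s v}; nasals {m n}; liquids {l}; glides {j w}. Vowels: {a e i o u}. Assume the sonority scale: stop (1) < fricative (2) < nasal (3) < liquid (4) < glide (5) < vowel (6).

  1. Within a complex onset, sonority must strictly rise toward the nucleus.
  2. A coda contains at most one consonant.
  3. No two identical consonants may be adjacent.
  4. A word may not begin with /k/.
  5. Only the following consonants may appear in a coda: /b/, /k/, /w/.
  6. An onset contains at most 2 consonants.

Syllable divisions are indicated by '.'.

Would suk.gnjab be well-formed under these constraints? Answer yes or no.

suk.gnjab — violates constraint 6: syllable 2 onset /gnj/ has 3 consonants (> 2) → ill-formed

no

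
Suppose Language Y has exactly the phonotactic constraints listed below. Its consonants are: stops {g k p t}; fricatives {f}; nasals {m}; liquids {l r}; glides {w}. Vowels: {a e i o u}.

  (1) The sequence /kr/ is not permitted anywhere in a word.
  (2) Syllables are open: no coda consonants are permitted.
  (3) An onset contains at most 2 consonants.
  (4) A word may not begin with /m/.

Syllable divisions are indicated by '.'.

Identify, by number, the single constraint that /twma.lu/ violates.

3

/twma.lu/: syllable 1 onset /twm/ has 3 consonants (> 2).
This is a violation of constraint 3: "An onset contains at most 2 consonants."
The remaining constraints (1, 2, 4) are satisfied.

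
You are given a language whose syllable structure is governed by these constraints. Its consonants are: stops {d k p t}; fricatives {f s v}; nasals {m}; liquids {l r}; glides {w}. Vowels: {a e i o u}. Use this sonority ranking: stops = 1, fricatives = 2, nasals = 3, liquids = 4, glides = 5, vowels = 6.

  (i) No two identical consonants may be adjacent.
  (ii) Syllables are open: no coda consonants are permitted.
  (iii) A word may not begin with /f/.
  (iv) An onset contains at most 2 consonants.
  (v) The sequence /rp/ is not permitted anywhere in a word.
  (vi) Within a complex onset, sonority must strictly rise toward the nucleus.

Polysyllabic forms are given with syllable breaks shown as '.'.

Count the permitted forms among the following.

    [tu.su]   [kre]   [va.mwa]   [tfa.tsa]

4

[tu.su] — σ1 onset /t/, coda /∅/ ok; σ2 onset /s/, coda /∅/ ok → permitted
[kre] — σ1 onset /kr/ (1→4 rises), coda /∅/ ok → permitted
[va.mwa] — σ1 onset /v/, coda /∅/ ok; σ2 onset /mw/ (3→5 rises), coda /∅/ ok → permitted
[tfa.tsa] — σ1 onset /tf/ (1→2 rises), coda /∅/ ok; σ2 onset /ts/ (1→2 rises), coda /∅/ ok → permitted
Permitted: [tu.su], [kre], [va.mwa], [tfa.tsa] → 4.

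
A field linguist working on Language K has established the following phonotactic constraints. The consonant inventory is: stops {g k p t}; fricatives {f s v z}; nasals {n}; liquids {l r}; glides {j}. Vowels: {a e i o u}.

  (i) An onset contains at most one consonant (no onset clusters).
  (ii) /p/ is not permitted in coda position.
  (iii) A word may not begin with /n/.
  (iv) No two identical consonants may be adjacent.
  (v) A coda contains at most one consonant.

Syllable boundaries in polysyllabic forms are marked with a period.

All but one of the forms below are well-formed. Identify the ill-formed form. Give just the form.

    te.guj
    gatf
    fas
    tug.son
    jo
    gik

gatf

te.guj — σ1 onset /t/, coda /∅/ ok; σ2 onset /g/, coda /j/ ok → well-formed
gatf — violates constraint (v): syllable 1 coda /tf/ has 2 consonants (> 1) → ill-formed
fas — σ1 onset /f/, coda /s/ ok → well-formed
tug.son — σ1 onset /t/, coda /g/ ok; σ2 onset /s/, coda /n/ ok → well-formed
jo — σ1 onset /j/, coda /∅/ ok → well-formed
gik — σ1 onset /g/, coda /k/ ok → well-formed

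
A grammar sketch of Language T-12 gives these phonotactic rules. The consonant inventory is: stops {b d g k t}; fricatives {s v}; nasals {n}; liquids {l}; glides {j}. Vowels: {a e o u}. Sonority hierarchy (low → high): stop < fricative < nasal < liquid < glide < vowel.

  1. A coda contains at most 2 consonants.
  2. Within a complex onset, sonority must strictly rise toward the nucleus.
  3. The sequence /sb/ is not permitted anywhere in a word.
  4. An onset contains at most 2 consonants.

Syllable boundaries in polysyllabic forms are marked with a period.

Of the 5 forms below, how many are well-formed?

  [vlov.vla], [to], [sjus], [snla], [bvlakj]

3

[vlov.vla] — σ1 onset /vl/ (2→4 rises), coda /v/ ok; σ2 onset /vl/ (2→4 rises), coda /∅/ ok → well-formed
[to] — σ1 onset /t/, coda /∅/ ok → well-formed
[sjus] — σ1 onset /sj/ (2→5 rises), coda /s/ ok → well-formed
[snla] — violates constraint 4: syllable 1 onset /snl/ has 3 consonants (> 2) → ill-formed
[bvlakj] — violates constraint 4: syllable 1 onset /bvl/ has 3 consonants (> 2) → ill-formed
Well-formed: [vlov.vla], [to], [sjus] → 3.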